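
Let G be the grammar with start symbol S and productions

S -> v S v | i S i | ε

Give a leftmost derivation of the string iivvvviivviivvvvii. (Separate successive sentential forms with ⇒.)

S⇒iSi⇒iiSii⇒iivSvii⇒iivvSvvii⇒iivvvSvvvii⇒iivvvvSvvvvii⇒iivvvviSivvvvii⇒iivvvviiSiivvvvii⇒iivvvviivSviivvvvii⇒iivvvviivviivvvvii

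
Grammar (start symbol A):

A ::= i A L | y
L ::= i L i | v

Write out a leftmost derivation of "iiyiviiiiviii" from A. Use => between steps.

A => iAL   [A ::= i A L]
iAL => iiALL   [A ::= i A L]
iiALL => iiyLL   [A ::= y]
iiyLL => iiyiLiL   [L ::= i L i]
iiyiLiL => iiyiviL   [L ::= v]
iiyiviL => iiyiviiLi   [L ::= i L i]
iiyiviiLi => iiyiviiiLii   [L ::= i L i]
iiyiviiiLii => iiyiviiiiLiii   [L ::= i L i]
iiyiviiiiLiii => iiyiviiiiviii   [L ::= v]

A => iAL => iiALL => iiyLL => iiyiLiL => iiyiviL => iiyiviiLi => iiyiviiiLii => iiyiviiiiLiii => iiyiviiiiviii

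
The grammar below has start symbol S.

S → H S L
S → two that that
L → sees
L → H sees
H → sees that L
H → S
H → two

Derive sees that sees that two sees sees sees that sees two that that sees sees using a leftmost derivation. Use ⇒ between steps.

S ⇒ H S L ⇒ sees that L S L ⇒ sees that H sees S L ⇒ sees that sees that L sees S L ⇒ sees that sees that H sees sees S L ⇒ sees that sees that two sees sees S L ⇒ sees that sees that two sees sees H S L L ⇒ sees that sees that two sees sees sees that L S L L ⇒ sees that sees that two sees sees sees that sees S L L ⇒ sees that sees that two sees sees sees that sees two that that L L ⇒ sees that sees that two sees sees sees that sees two that that sees L ⇒ sees that sees that two sees sees sees that sees two that that sees sees

S ⇒ H S L   [S → H S L]
H S L ⇒ sees that L S L   [H → sees that L]
sees that L S L ⇒ sees that H sees S L   [L → H sees]
sees that H sees S L ⇒ sees that sees that L sees S L   [H → sees that L]
sees that sees that L sees S L ⇒ sees that sees that H sees sees S L   [L → H sees]
sees that sees that H sees sees S L ⇒ sees that sees that two sees sees S L   [H → two]
sees that sees that two sees sees S L ⇒ sees that sees that two sees sees H S L L   [S → H S L]
sees that sees that two sees sees H S L L ⇒ sees that sees that two sees sees sees that L S L L   [H → sees that L]
sees that sees that two sees sees sees that L S L L ⇒ sees that sees that two sees sees sees that sees S L L   [L → sees]
sees that sees that two sees sees sees that sees S L L ⇒ sees that sees that two sees sees sees that sees two that that L L   [S → two that that]
sees that sees that two sees sees sees that sees two that that L L ⇒ sees that sees that two sees sees sees that sees two that that sees L   [L → sees]
sees that sees that two sees sees sees that sees two that that sees L ⇒ sees that sees that two sees sees sees that sees two that that sees sees   [L → sees]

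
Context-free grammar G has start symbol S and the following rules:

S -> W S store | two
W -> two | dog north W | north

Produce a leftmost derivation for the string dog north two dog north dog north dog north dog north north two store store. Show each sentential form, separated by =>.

S => W S store => dog north W S store => dog north two S store => dog north two W S store store => dog north two dog north W S store store => dog north two dog north dog north W S store store => dog north two dog north dog north dog north W S store store => dog north two dog north dog north dog north dog north W S store store => dog north two dog north dog north dog north dog north north S store store => dog north two dog north dog north dog north dog north north two store store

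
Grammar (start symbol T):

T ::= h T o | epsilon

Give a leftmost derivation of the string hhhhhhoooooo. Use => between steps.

T => hTo   [T ::= h T o]
hTo => hhToo   [T ::= h T o]
hhToo => hhhTooo   [T ::= h T o]
hhhTooo => hhhhToooo   [T ::= h T o]
hhhhToooo => hhhhhTooooo   [T ::= h T o]
hhhhhTooooo => hhhhhhToooooo   [T ::= h T o]
hhhhhhToooooo => hhhhhhoooooo   [T ::= epsilon]

T => hTo => hhToo => hhhTooo => hhhhToooo => hhhhhTooooo => hhhhhhToooooo => hhhhhhoooooo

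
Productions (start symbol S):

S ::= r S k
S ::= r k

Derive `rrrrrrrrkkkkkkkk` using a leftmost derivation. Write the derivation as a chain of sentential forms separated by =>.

S=>rSk=>rrSkk=>rrrSkkk=>rrrrSkkkk=>rrrrrSkkkkk=>rrrrrrSkkkkkk=>rrrrrrrSkkkkkkk=>rrrrrrrrkkkkkkkk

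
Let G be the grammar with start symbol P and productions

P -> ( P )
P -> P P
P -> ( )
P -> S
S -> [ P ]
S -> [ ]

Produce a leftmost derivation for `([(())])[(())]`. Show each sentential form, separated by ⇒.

P⇒PP⇒(P)P⇒(S)P⇒([P])P⇒([(P)])P⇒([(())])P⇒([(())])S⇒([(())])[P]⇒([(())])[(P)]⇒([(())])[(())]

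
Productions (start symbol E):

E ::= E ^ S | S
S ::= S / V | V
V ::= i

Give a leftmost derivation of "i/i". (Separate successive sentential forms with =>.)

E=>S=>S/V=>V/V=>i/V=>i/i

E => S   [E ::= S]
S => S/V   [S ::= S / V]
S/V => V/V   [S ::= V]
V/V => i/V   [V ::= i]
i/V => i/i   [V ::= i]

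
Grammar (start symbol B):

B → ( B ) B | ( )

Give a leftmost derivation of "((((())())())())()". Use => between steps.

B => (B)B => ((B)B)B => (((B)B)B)B => ((((B)B)B)B)B => ((((())B)B)B)B => ((((())())B)B)B => ((((())())())B)B => ((((())())())())B => ((((())())())())()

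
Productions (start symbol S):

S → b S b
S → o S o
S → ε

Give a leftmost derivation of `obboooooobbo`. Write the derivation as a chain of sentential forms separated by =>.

S => oSo => obSbo => obbSbbo => obboSobbo => obbooSoobbo => obboooSooobbo => obboooooobbo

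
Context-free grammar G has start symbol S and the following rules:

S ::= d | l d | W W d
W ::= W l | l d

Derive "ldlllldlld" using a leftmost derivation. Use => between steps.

S => WWd => WlWd => WllWd => WlllWd => ldlllWd => ldlllWld => ldlllWlld => ldlllldlld

S => WWd   [S ::= W W d]
WWd => WlWd   [W ::= W l]
WlWd => WllWd   [W ::= W l]
WllWd => WlllWd   [W ::= W l]
WlllWd => ldlllWd   [W ::= l d]
ldlllWd => ldlllWld   [W ::= W l]
ldlllWld => ldlllWlld   [W ::= W l]
ldlllWlld => ldlllldlld   [W ::= l d]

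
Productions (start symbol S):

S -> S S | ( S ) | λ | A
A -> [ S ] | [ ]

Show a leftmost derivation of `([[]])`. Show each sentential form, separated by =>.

S=>(S)=>(A)=>([S])=>([A])=>([[]])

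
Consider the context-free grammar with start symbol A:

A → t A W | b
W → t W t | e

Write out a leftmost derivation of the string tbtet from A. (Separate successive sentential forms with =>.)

A=>tAW=>tbW=>tbtWt=>tbtet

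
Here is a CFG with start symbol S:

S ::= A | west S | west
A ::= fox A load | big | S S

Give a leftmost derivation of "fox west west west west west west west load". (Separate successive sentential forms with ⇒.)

S ⇒ A   [S ::= A]
A ⇒ fox A load   [A ::= fox A load]
fox A load ⇒ fox S S load   [A ::= S S]
fox S S load ⇒ fox west S S load   [S ::= west S]
fox west S S load ⇒ fox west west S S load   [S ::= west S]
fox west west S S load ⇒ fox west west west S S load   [S ::= west S]
fox west west west S S load ⇒ fox west west west west S load   [S ::= west]
fox west west west west S load ⇒ fox west west west west west S load   [S ::= west S]
fox west west west west west S load ⇒ fox west west west west west west S load   [S ::= west S]
fox west west west west west west S load ⇒ fox west west west west west west west load   [S ::= west]

S ⇒ A ⇒ fox A load ⇒ fox S S load ⇒ fox west S S load ⇒ fox west west S S load ⇒ fox west west west S S load ⇒ fox west west west west S load ⇒ fox west west west west west S load ⇒ fox west west west west west west S load ⇒ fox west west west west west west west load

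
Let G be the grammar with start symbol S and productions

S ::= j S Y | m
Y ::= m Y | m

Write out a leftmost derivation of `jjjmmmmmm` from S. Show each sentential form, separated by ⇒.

S ⇒ jSY ⇒ jjSYY ⇒ jjjSYYY ⇒ jjjmYYY ⇒ jjjmmYYY ⇒ jjjmmmYYY ⇒ jjjmmmmYY ⇒ jjjmmmmmY ⇒ jjjmmmmmm

S ⇒ jSY   [S ::= j S Y]
jSY ⇒ jjSYY   [S ::= j S Y]
jjSYY ⇒ jjjSYYY   [S ::= j S Y]
jjjSYYY ⇒ jjjmYYY   [S ::= m]
jjjmYYY ⇒ jjjmmYYY   [Y ::= m Y]
jjjmmYYY ⇒ jjjmmmYYY   [Y ::= m Y]
jjjmmmYYY ⇒ jjjmmmmYY   [Y ::= m]
jjjmmmmYY ⇒ jjjmmmmmY   [Y ::= m]
jjjmmmmmY ⇒ jjjmmmmmm   [Y ::= m]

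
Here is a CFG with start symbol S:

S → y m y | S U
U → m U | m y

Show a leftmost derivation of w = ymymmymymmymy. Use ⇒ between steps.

S ⇒ SU ⇒ SUU ⇒ SUUU ⇒ SUUUU ⇒ ymyUUUU ⇒ ymymUUUU ⇒ ymymmyUUU ⇒ ymymmymyUU ⇒ ymymmymymUU ⇒ ymymmymymmyU ⇒ ymymmymymmymy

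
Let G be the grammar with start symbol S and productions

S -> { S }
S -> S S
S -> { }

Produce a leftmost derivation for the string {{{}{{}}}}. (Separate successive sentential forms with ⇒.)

S⇒{S}⇒{{S}}⇒{{SS}}⇒{{{}S}}⇒{{{}{S}}}⇒{{{}{{}}}}

S ⇒ {S}   [S -> { S }]
{S} ⇒ {{S}}   [S -> { S }]
{{S}} ⇒ {{SS}}   [S -> S S]
{{SS}} ⇒ {{{}S}}   [S -> { }]
{{{}S}} ⇒ {{{}{S}}}   [S -> { S }]
{{{}{S}}} ⇒ {{{}{{}}}}   [S -> { }]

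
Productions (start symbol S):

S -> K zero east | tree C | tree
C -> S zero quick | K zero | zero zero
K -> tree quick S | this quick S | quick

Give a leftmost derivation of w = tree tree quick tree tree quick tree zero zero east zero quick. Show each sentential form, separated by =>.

S => tree C   [S -> tree C]
tree C => tree S zero quick   [C -> S zero quick]
tree S zero quick => tree K zero east zero quick   [S -> K zero east]
tree K zero east zero quick => tree tree quick S zero east zero quick   [K -> tree quick S]
tree tree quick S zero east zero quick => tree tree quick tree C zero east zero quick   [S -> tree C]
tree tree quick tree C zero east zero quick => tree tree quick tree K zero zero east zero quick   [C -> K zero]
tree tree quick tree K zero zero east zero quick => tree tree quick tree tree quick S zero zero east zero quick   [K -> tree quick S]
tree tree quick tree tree quick S zero zero east zero quick => tree tree quick tree tree quick tree zero zero east zero quick   [S -> tree]

S => tree C => tree S zero quick => tree K zero east zero quick => tree tree quick S zero east zero quick => tree tree quick tree C zero east zero quick => tree tree quick tree K zero zero east zero quick => tree tree quick tree tree quick S zero zero east zero quick => tree tree quick tree tree quick tree zero zero east zero quick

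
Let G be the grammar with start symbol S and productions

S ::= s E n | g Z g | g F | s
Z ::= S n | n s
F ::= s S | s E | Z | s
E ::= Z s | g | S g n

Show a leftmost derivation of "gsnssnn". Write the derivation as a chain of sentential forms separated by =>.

S=>gF=>gZ=>gSn=>gsEnn=>gsZsnn=>gsnssnn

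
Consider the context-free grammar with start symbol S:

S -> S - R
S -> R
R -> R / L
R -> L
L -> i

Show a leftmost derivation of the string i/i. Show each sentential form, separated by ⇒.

S ⇒ R   [S -> R]
R ⇒ R/L   [R -> R / L]
R/L ⇒ L/L   [R -> L]
L/L ⇒ i/L   [L -> i]
i/L ⇒ i/i   [L -> i]

S ⇒ R ⇒ R/L ⇒ L/L ⇒ i/L ⇒ i/i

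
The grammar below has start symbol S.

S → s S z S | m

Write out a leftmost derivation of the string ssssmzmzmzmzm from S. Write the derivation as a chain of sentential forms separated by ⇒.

S ⇒ sSzS ⇒ ssSzSzS ⇒ sssSzSzSzS ⇒ ssssSzSzSzSzS ⇒ ssssmzSzSzSzS ⇒ ssssmzmzSzSzS ⇒ ssssmzmzmzSzS ⇒ ssssmzmzmzmzS ⇒ ssssmzmzmzmzm

S ⇒ sSzS   [S → s S z S]
sSzS ⇒ ssSzSzS   [S → s S z S]
ssSzSzS ⇒ sssSzSzSzS   [S → s S z S]
sssSzSzSzS ⇒ ssssSzSzSzSzS   [S → s S z S]
ssssSzSzSzSzS ⇒ ssssmzSzSzSzS   [S → m]
ssssmzSzSzSzS ⇒ ssssmzmzSzSzS   [S → m]
ssssmzmzSzSzS ⇒ ssssmzmzmzSzS   [S → m]
ssssmzmzmzSzS ⇒ ssssmzmzmzmzS   [S → m]
ssssmzmzmzmzS ⇒ ssssmzmzmzmzm   [S → m]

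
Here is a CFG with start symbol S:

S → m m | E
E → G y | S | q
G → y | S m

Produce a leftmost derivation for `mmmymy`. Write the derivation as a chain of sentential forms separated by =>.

S => E => Gy => Smy => Emy => Gymy => Smymy => mmmymy

S => E   [S → E]
E => Gy   [E → G y]
Gy => Smy   [G → S m]
Smy => Emy   [S → E]
Emy => Gymy   [E → G y]
Gymy => Smymy   [G → S m]
Smymy => mmmymy   [S → m m]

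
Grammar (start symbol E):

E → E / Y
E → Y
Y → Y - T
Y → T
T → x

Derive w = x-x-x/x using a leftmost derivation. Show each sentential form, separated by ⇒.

E ⇒ E/Y ⇒ Y/Y ⇒ Y-T/Y ⇒ Y-T-T/Y ⇒ T-T-T/Y ⇒ x-T-T/Y ⇒ x-x-T/Y ⇒ x-x-x/Y ⇒ x-x-x/T ⇒ x-x-x/x

E ⇒ E/Y   [E → E / Y]
E/Y ⇒ Y/Y   [E → Y]
Y/Y ⇒ Y-T/Y   [Y → Y - T]
Y-T/Y ⇒ Y-T-T/Y   [Y → Y - T]
Y-T-T/Y ⇒ T-T-T/Y   [Y → T]
T-T-T/Y ⇒ x-T-T/Y   [T → x]
x-T-T/Y ⇒ x-x-T/Y   [T → x]
x-x-T/Y ⇒ x-x-x/Y   [T → x]
x-x-x/Y ⇒ x-x-x/T   [Y → T]
x-x-x/T ⇒ x-x-x/x   [T → x]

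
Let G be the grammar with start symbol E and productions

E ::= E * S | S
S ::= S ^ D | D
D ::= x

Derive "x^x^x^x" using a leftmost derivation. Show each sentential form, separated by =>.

E=>S=>S^D=>S^D^D=>S^D^D^D=>D^D^D^D=>x^D^D^D=>x^x^D^D=>x^x^x^D=>x^x^x^x

E => S   [E ::= S]
S => S^D   [S ::= S ^ D]
S^D => S^D^D   [S ::= S ^ D]
S^D^D => S^D^D^D   [S ::= S ^ D]
S^D^D^D => D^D^D^D   [S ::= D]
D^D^D^D => x^D^D^D   [D ::= x]
x^D^D^D => x^x^D^D   [D ::= x]
x^x^D^D => x^x^x^D   [D ::= x]
x^x^x^D => x^x^x^x   [D ::= x]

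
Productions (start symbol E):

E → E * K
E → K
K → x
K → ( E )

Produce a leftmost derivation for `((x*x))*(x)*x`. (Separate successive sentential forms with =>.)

E=>E*K=>E*K*K=>K*K*K=>(E)*K*K=>(K)*K*K=>((E))*K*K=>((E*K))*K*K=>((K*K))*K*K=>((x*K))*K*K=>((x*x))*K*K=>((x*x))*(E)*K=>((x*x))*(K)*K=>((x*x))*(x)*K=>((x*x))*(x)*x

E => E*K   [E → E * K]
E*K => E*K*K   [E → E * K]
E*K*K => K*K*K   [E → K]
K*K*K => (E)*K*K   [K → ( E )]
(E)*K*K => (K)*K*K   [E → K]
(K)*K*K => ((E))*K*K   [K → ( E )]
((E))*K*K => ((E*K))*K*K   [E → E * K]
((E*K))*K*K => ((K*K))*K*K   [E → K]
((K*K))*K*K => ((x*K))*K*K   [K → x]
((x*K))*K*K => ((x*x))*K*K   [K → x]
((x*x))*K*K => ((x*x))*(E)*K   [K → ( E )]
((x*x))*(E)*K => ((x*x))*(K)*K   [E → K]
((x*x))*(K)*K => ((x*x))*(x)*K   [K → x]
((x*x))*(x)*K => ((x*x))*(x)*x   [K → x]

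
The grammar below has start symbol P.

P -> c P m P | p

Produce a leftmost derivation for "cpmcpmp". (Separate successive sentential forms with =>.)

P => cPmP => cpmP => cpmcPmP => cpmcpmP => cpmcpmp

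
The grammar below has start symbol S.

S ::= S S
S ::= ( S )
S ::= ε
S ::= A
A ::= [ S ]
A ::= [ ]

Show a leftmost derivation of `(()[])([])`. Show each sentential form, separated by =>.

S => SS   [S ::= S S]
SS => (S)S   [S ::= ( S )]
(S)S => (SS)S   [S ::= S S]
(SS)S => ((S)S)S   [S ::= ( S )]
((S)S)S => (()S)S   [S ::= ε]
(()S)S => (()A)S   [S ::= A]
(()A)S => (()[])S   [A ::= [ ]]
(()[])S => (()[])(S)   [S ::= ( S )]
(()[])(S) => (()[])(SS)   [S ::= S S]
(()[])(SS) => (()[])(AS)   [S ::= A]
(()[])(AS) => (()[])([]S)   [A ::= [ ]]
(()[])([]S) => (()[])([])   [S ::= ε]

S => SS => (S)S => (SS)S => ((S)S)S => (()S)S => (()A)S => (()[])S => (()[])(S) => (()[])(SS) => (()[])(AS) => (()[])([]S) => (()[])([])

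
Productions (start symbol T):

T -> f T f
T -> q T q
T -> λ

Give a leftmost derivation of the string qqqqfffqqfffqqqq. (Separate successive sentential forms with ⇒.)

T⇒qTq⇒qqTqq⇒qqqTqqq⇒qqqqTqqqq⇒qqqqfTfqqqq⇒qqqqffTffqqqq⇒qqqqfffTfffqqqq⇒qqqqfffqTqfffqqqq⇒qqqqfffqqfffqqqq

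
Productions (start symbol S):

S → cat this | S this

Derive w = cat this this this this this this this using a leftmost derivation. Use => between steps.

S => S this => S this this => S this this this => S this this this this => S this this this this this => S this this this this this this => cat this this this this this this this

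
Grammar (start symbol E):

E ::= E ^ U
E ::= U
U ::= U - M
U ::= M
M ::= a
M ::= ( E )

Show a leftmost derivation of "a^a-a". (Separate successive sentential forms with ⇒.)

E ⇒ E^U ⇒ U^U ⇒ M^U ⇒ a^U ⇒ a^U-M ⇒ a^M-M ⇒ a^a-M ⇒ a^a-a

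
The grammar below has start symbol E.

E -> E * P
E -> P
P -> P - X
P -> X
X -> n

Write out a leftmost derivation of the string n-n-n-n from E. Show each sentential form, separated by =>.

E => P => P-X => P-X-X => P-X-X-X => X-X-X-X => n-X-X-X => n-n-X-X => n-n-n-X => n-n-n-n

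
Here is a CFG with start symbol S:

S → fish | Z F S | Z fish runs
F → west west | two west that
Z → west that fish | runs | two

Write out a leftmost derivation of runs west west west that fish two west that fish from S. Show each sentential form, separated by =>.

S => Z F S => runs F S => runs west west S => runs west west Z F S => runs west west west that fish F S => runs west west west that fish two west that S => runs west west west that fish two west that fish

S => Z F S   [S → Z F S]
Z F S => runs F S   [Z → runs]
runs F S => runs west west S   [F → west west]
runs west west S => runs west west Z F S   [S → Z F S]
runs west west Z F S => runs west west west that fish F S   [Z → west that fish]
runs west west west that fish F S => runs west west west that fish two west that S   [F → two west that]
runs west west west that fish two west that S => runs west west west that fish two west that fish   [S → fish]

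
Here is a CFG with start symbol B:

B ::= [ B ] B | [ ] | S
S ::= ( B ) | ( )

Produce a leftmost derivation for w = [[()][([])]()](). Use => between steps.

B => [B]B => [[B]B]B => [[S]B]B => [[()]B]B => [[()][B]B]B => [[()][S]B]B => [[()][(B)]B]B => [[()][([])]B]B => [[()][([])]S]B => [[()][([])]()]B => [[()][([])]()]S => [[()][([])]()]()

B => [B]B   [B ::= [ B ] B]
[B]B => [[B]B]B   [B ::= [ B ] B]
[[B]B]B => [[S]B]B   [B ::= S]
[[S]B]B => [[()]B]B   [S ::= ( )]
[[()]B]B => [[()][B]B]B   [B ::= [ B ] B]
[[()][B]B]B => [[()][S]B]B   [B ::= S]
[[()][S]B]B => [[()][(B)]B]B   [S ::= ( B )]
[[()][(B)]B]B => [[()][([])]B]B   [B ::= [ ]]
[[()][([])]B]B => [[()][([])]S]B   [B ::= S]
[[()][([])]S]B => [[()][([])]()]B   [S ::= ( )]
[[()][([])]()]B => [[()][([])]()]S   [B ::= S]
[[()][([])]()]S => [[()][([])]()]()   [S ::= ( )]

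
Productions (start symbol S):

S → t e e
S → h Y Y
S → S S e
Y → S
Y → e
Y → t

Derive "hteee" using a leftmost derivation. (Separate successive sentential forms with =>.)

S => hYY => hSY => hteeY => hteee

S => hYY   [S → h Y Y]
hYY => hSY   [Y → S]
hSY => hteeY   [S → t e e]
hteeY => hteee   [Y → e]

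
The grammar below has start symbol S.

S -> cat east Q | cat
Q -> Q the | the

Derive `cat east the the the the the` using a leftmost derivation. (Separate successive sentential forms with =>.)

S => cat east Q => cat east Q the => cat east Q the the => cat east Q the the the => cat east Q the the the the => cat east the the the the the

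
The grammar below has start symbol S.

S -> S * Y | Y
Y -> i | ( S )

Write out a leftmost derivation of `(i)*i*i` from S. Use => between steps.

S=>S*Y=>S*Y*Y=>Y*Y*Y=>(S)*Y*Y=>(Y)*Y*Y=>(i)*Y*Y=>(i)*i*Y=>(i)*i*i

S => S*Y   [S -> S * Y]
S*Y => S*Y*Y   [S -> S * Y]
S*Y*Y => Y*Y*Y   [S -> Y]
Y*Y*Y => (S)*Y*Y   [Y -> ( S )]
(S)*Y*Y => (Y)*Y*Y   [S -> Y]
(Y)*Y*Y => (i)*Y*Y   [Y -> i]
(i)*Y*Y => (i)*i*Y   [Y -> i]
(i)*i*Y => (i)*i*i   [Y -> i]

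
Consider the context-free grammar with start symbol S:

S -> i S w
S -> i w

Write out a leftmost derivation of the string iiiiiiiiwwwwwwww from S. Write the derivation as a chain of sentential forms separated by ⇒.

S⇒iSw⇒iiSww⇒iiiSwww⇒iiiiSwwww⇒iiiiiSwwwww⇒iiiiiiSwwwwww⇒iiiiiiiSwwwwwww⇒iiiiiiiiwwwwwwww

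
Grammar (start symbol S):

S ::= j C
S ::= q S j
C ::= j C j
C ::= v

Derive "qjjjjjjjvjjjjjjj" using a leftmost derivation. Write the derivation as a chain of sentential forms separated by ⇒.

S ⇒ qSj ⇒ qjCj ⇒ qjjCjj ⇒ qjjjCjjj ⇒ qjjjjCjjjj ⇒ qjjjjjCjjjjj ⇒ qjjjjjjCjjjjjj ⇒ qjjjjjjjCjjjjjjj ⇒ qjjjjjjjvjjjjjjj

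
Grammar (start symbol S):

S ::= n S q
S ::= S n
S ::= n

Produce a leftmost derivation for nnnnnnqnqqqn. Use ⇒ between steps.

S ⇒ Sn   [S ::= S n]
Sn ⇒ nSqn   [S ::= n S q]
nSqn ⇒ nnSqqn   [S ::= n S q]
nnSqqn ⇒ nnnSqqqn   [S ::= n S q]
nnnSqqqn ⇒ nnnSnqqqn   [S ::= S n]
nnnSnqqqn ⇒ nnnnSqnqqqn   [S ::= n S q]
nnnnSqnqqqn ⇒ nnnnSnqnqqqn   [S ::= S n]
nnnnSnqnqqqn ⇒ nnnnnnqnqqqn   [S ::= n]

S⇒Sn⇒nSqn⇒nnSqqn⇒nnnSqqqn⇒nnnSnqqqn⇒nnnnSqnqqqn⇒nnnnSnqnqqqn⇒nnnnnnqnqqqn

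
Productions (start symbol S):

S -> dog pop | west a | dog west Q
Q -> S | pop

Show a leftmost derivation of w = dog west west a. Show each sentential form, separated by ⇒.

S ⇒ dog west Q ⇒ dog west S ⇒ dog west west a

S ⇒ dog west Q   [S -> dog west Q]
dog west Q ⇒ dog west S   [Q -> S]
dog west S ⇒ dog west west a   [S -> west a]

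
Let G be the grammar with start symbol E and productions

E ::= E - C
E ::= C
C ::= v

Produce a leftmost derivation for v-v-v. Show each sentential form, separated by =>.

E => E-C => E-C-C => C-C-C => v-C-C => v-v-C => v-v-v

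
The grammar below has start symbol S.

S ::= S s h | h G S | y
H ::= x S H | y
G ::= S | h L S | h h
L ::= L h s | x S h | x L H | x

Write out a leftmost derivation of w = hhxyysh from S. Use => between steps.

S=>Ssh=>hGSsh=>hhLSSsh=>hhxSSsh=>hhxySsh=>hhxyysh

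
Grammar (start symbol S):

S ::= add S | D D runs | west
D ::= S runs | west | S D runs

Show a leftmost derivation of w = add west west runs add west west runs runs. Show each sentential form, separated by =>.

S => add S => add D D runs => add S D runs D runs => add west D runs D runs => add west west runs D runs => add west west runs S D runs runs => add west west runs add S D runs runs => add west west runs add west D runs runs => add west west runs add west west runs runs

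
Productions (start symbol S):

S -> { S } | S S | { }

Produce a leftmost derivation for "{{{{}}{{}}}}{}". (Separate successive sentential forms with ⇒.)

S⇒SS⇒{S}S⇒{{S}}S⇒{{SS}}S⇒{{{S}S}}S⇒{{{{}}S}}S⇒{{{{}}{S}}}S⇒{{{{}}{{}}}}S⇒{{{{}}{{}}}}{}

S ⇒ SS   [S -> S S]
SS ⇒ {S}S   [S -> { S }]
{S}S ⇒ {{S}}S   [S -> { S }]
{{S}}S ⇒ {{SS}}S   [S -> S S]
{{SS}}S ⇒ {{{S}S}}S   [S -> { S }]
{{{S}S}}S ⇒ {{{{}}S}}S   [S -> { }]
{{{{}}S}}S ⇒ {{{{}}{S}}}S   [S -> { S }]
{{{{}}{S}}}S ⇒ {{{{}}{{}}}}S   [S -> { }]
{{{{}}{{}}}}S ⇒ {{{{}}{{}}}}{}   [S -> { }]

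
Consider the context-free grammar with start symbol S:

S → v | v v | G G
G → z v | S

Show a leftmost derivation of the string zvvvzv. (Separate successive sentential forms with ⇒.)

S ⇒ GG ⇒ zvG ⇒ zvS ⇒ zvGG ⇒ zvSG ⇒ zvvvG ⇒ zvvvzv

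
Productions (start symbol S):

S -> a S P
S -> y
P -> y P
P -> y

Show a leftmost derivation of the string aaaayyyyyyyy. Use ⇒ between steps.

S ⇒ aSP   [S -> a S P]
aSP ⇒ aaSPP   [S -> a S P]
aaSPP ⇒ aaaSPPP   [S -> a S P]
aaaSPPP ⇒ aaaaSPPPP   [S -> a S P]
aaaaSPPPP ⇒ aaaayPPPP   [S -> y]
aaaayPPPP ⇒ aaaayyPPPP   [P -> y P]
aaaayyPPPP ⇒ aaaayyyPPP   [P -> y]
aaaayyyPPP ⇒ aaaayyyyPP   [P -> y]
aaaayyyyPP ⇒ aaaayyyyyP   [P -> y]
aaaayyyyyP ⇒ aaaayyyyyyP   [P -> y P]
aaaayyyyyyP ⇒ aaaayyyyyyyP   [P -> y P]
aaaayyyyyyyP ⇒ aaaayyyyyyyy   [P -> y]

S ⇒ aSP ⇒ aaSPP ⇒ aaaSPPP ⇒ aaaaSPPPP ⇒ aaaayPPPP ⇒ aaaayyPPPP ⇒ aaaayyyPPP ⇒ aaaayyyyPP ⇒ aaaayyyyyP ⇒ aaaayyyyyyP ⇒ aaaayyyyyyyP ⇒ aaaayyyyyyyy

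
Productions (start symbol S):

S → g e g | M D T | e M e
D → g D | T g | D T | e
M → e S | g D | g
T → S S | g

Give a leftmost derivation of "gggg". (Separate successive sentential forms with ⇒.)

S⇒MDT⇒gDT⇒gTgT⇒gggT⇒gggg

S ⇒ MDT   [S → M D T]
MDT ⇒ gDT   [M → g]
gDT ⇒ gTgT   [D → T g]
gTgT ⇒ gggT   [T → g]
gggT ⇒ gggg   [T → g]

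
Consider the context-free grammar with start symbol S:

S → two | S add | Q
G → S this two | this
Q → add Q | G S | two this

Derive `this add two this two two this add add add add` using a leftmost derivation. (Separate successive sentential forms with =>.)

S => S add   [S → S add]
S add => Q add   [S → Q]
Q add => G S add   [Q → G S]
G S add => this S add   [G → this]
this S add => this S add add   [S → S add]
this S add add => this Q add add   [S → Q]
this Q add add => this add Q add add   [Q → add Q]
this add Q add add => this add G S add add   [Q → G S]
this add G S add add => this add S this two S add add   [G → S this two]
this add S this two S add add => this add two this two S add add   [S → two]
this add two this two S add add => this add two this two S add add add   [S → S add]
this add two this two S add add add => this add two this two S add add add add   [S → S add]
this add two this two S add add add add => this add two this two Q add add add add   [S → Q]
this add two this two Q add add add add => this add two this two two this add add add add   [Q → two this]

S => S add => Q add => G S add => this S add => this S add add => this Q add add => this add Q add add => this add G S add add => this add S this two S add add => this add two this two S add add => this add two this two S add add add => this add two this two S add add add add => this add two this two Q add add add add => this add two this two two this add add add add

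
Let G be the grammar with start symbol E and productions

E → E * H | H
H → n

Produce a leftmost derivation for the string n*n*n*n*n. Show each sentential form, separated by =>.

E => E*H   [E → E * H]
E*H => E*H*H   [E → E * H]
E*H*H => E*H*H*H   [E → E * H]
E*H*H*H => E*H*H*H*H   [E → E * H]
E*H*H*H*H => H*H*H*H*H   [E → H]
H*H*H*H*H => n*H*H*H*H   [H → n]
n*H*H*H*H => n*n*H*H*H   [H → n]
n*n*H*H*H => n*n*n*H*H   [H → n]
n*n*n*H*H => n*n*n*n*H   [H → n]
n*n*n*n*H => n*n*n*n*n   [H → n]

E => E*H => E*H*H => E*H*H*H => E*H*H*H*H => H*H*H*H*H => n*H*H*H*H => n*n*H*H*H => n*n*n*H*H => n*n*n*n*H => n*n*n*n*n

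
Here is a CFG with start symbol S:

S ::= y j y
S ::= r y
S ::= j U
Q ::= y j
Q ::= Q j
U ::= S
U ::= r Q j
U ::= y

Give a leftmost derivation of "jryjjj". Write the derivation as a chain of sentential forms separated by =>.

S=>jU=>jrQj=>jrQjj=>jryjjj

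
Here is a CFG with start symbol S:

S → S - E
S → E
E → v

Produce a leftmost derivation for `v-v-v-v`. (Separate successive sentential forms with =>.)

S => S-E => S-E-E => S-E-E-E => E-E-E-E => v-E-E-E => v-v-E-E => v-v-v-E => v-v-v-v

S => S-E   [S → S - E]
S-E => S-E-E   [S → S - E]
S-E-E => S-E-E-E   [S → S - E]
S-E-E-E => E-E-E-E   [S → E]
E-E-E-E => v-E-E-E   [E → v]
v-E-E-E => v-v-E-E   [E → v]
v-v-E-E => v-v-v-E   [E → v]
v-v-v-E => v-v-v-v   [E → v]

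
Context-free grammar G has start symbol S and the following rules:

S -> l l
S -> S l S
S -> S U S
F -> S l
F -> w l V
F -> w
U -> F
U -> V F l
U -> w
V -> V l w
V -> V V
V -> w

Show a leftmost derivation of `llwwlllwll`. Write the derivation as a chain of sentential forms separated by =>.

S=>SUS=>SUSUS=>llUSUS=>llVFlSUS=>llwFlSUS=>llwwlSUS=>llwwlllUS=>llwwlllwS=>llwwlllwll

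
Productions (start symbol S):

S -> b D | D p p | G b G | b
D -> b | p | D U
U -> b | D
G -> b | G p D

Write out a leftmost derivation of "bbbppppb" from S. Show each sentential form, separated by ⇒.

S ⇒ GbG   [S -> G b G]
GbG ⇒ bbG   [G -> b]
bbG ⇒ bbGpD   [G -> G p D]
bbGpD ⇒ bbGpDpD   [G -> G p D]
bbGpDpD ⇒ bbbpDpD   [G -> b]
bbbpDpD ⇒ bbbpppD   [D -> p]
bbbpppD ⇒ bbbpppDU   [D -> D U]
bbbpppDU ⇒ bbbppppU   [D -> p]
bbbppppU ⇒ bbbppppb   [U -> b]

S ⇒ GbG ⇒ bbG ⇒ bbGpD ⇒ bbGpDpD ⇒ bbbpDpD ⇒ bbbpppD ⇒ bbbpppDU ⇒ bbbppppU ⇒ bbbppppb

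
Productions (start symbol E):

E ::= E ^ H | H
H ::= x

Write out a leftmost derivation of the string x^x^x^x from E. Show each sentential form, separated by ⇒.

E ⇒ E^H   [E ::= E ^ H]
E^H ⇒ E^H^H   [E ::= E ^ H]
E^H^H ⇒ E^H^H^H   [E ::= E ^ H]
E^H^H^H ⇒ H^H^H^H   [E ::= H]
H^H^H^H ⇒ x^H^H^H   [H ::= x]
x^H^H^H ⇒ x^x^H^H   [H ::= x]
x^x^H^H ⇒ x^x^x^H   [H ::= x]
x^x^x^H ⇒ x^x^x^x   [H ::= x]

E ⇒ E^H ⇒ E^H^H ⇒ E^H^H^H ⇒ H^H^H^H ⇒ x^H^H^H ⇒ x^x^H^H ⇒ x^x^x^H ⇒ x^x^x^x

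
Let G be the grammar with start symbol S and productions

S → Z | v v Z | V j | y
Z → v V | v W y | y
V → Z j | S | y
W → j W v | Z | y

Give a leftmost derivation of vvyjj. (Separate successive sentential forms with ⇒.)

S ⇒ Vj ⇒ Zjj ⇒ vVjj ⇒ vSjj ⇒ vZjj ⇒ vvVjj ⇒ vvSjj ⇒ vvZjj ⇒ vvyjj

S ⇒ Vj   [S → V j]
Vj ⇒ Zjj   [V → Z j]
Zjj ⇒ vVjj   [Z → v V]
vVjj ⇒ vSjj   [V → S]
vSjj ⇒ vZjj   [S → Z]
vZjj ⇒ vvVjj   [Z → v V]
vvVjj ⇒ vvSjj   [V → S]
vvSjj ⇒ vvZjj   [S → Z]
vvZjj ⇒ vvyjj   [Z → y]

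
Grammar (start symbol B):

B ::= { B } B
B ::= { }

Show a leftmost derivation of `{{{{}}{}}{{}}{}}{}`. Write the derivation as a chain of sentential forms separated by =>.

B => {B}B   [B ::= { B } B]
{B}B => {{B}B}B   [B ::= { B } B]
{{B}B}B => {{{B}B}B}B   [B ::= { B } B]
{{{B}B}B}B => {{{{}}B}B}B   [B ::= { }]
{{{{}}B}B}B => {{{{}}{}}B}B   [B ::= { }]
{{{{}}{}}B}B => {{{{}}{}}{B}B}B   [B ::= { B } B]
{{{{}}{}}{B}B}B => {{{{}}{}}{{}}B}B   [B ::= { }]
{{{{}}{}}{{}}B}B => {{{{}}{}}{{}}{}}B   [B ::= { }]
{{{{}}{}}{{}}{}}B => {{{{}}{}}{{}}{}}{}   [B ::= { }]

B=>{B}B=>{{B}B}B=>{{{B}B}B}B=>{{{{}}B}B}B=>{{{{}}{}}B}B=>{{{{}}{}}{B}B}B=>{{{{}}{}}{{}}B}B=>{{{{}}{}}{{}}{}}B=>{{{{}}{}}{{}}{}}{}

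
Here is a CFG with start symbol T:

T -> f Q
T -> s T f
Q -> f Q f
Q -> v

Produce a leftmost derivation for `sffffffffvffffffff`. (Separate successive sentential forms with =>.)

T => sTf   [T -> s T f]
sTf => sfQf   [T -> f Q]
sfQf => sffQff   [Q -> f Q f]
sffQff => sfffQfff   [Q -> f Q f]
sfffQfff => sffffQffff   [Q -> f Q f]
sffffQffff => sfffffQfffff   [Q -> f Q f]
sfffffQfffff => sffffffQffffff   [Q -> f Q f]
sffffffQffffff => sfffffffQfffffff   [Q -> f Q f]
sfffffffQfffffff => sffffffffQffffffff   [Q -> f Q f]
sffffffffQffffffff => sffffffffvffffffff   [Q -> v]

T => sTf => sfQf => sffQff => sfffQfff => sffffQffff => sfffffQfffff => sffffffQffffff => sfffffffQfffffff => sffffffffQffffffff => sffffffffvffffffff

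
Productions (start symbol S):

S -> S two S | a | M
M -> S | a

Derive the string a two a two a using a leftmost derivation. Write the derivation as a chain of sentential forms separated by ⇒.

S ⇒ S two S ⇒ S two S two S ⇒ M two S two S ⇒ a two S two S ⇒ a two M two S ⇒ a two a two S ⇒ a two a two M ⇒ a two a two a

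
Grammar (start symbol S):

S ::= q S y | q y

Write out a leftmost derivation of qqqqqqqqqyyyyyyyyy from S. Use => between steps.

S=>qSy=>qqSyy=>qqqSyyy=>qqqqSyyyy=>qqqqqSyyyyy=>qqqqqqSyyyyyy=>qqqqqqqSyyyyyyy=>qqqqqqqqSyyyyyyyy=>qqqqqqqqqyyyyyyyyy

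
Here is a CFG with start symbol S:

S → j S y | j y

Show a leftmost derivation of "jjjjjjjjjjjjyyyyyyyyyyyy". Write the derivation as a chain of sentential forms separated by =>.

S=>jSy=>jjSyy=>jjjSyyy=>jjjjSyyyy=>jjjjjSyyyyy=>jjjjjjSyyyyyy=>jjjjjjjSyyyyyyy=>jjjjjjjjSyyyyyyyy=>jjjjjjjjjSyyyyyyyyy=>jjjjjjjjjjSyyyyyyyyyy=>jjjjjjjjjjjSyyyyyyyyyyy=>jjjjjjjjjjjjyyyyyyyyyyyy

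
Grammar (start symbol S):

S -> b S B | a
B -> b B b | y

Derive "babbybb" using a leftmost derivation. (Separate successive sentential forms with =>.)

S=>bSB=>baB=>babBb=>babbBbb=>babbybb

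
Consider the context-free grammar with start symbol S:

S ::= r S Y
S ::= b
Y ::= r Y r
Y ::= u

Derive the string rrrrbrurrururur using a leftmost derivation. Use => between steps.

S => rSY => rrSYY => rrrSYYY => rrrrSYYYY => rrrrbYYYY => rrrrbrYrYYY => rrrrbrurYYY => rrrrbrurrYrYY => rrrrbrurrurYY => rrrrbrurruruY => rrrrbrurrururYr => rrrrbrurrururur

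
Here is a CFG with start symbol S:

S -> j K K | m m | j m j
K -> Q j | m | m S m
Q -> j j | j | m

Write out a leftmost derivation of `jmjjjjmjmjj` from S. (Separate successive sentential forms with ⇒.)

S⇒jKK⇒jmSmK⇒jmjKKmK⇒jmjQjKmK⇒jmjjjjKmK⇒jmjjjjQjmK⇒jmjjjjmjmK⇒jmjjjjmjmQj⇒jmjjjjmjmjj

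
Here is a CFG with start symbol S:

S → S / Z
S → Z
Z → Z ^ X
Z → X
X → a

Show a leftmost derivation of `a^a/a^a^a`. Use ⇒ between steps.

S ⇒ S/Z   [S → S / Z]
S/Z ⇒ Z/Z   [S → Z]
Z/Z ⇒ Z^X/Z   [Z → Z ^ X]
Z^X/Z ⇒ X^X/Z   [Z → X]
X^X/Z ⇒ a^X/Z   [X → a]
a^X/Z ⇒ a^a/Z   [X → a]
a^a/Z ⇒ a^a/Z^X   [Z → Z ^ X]
a^a/Z^X ⇒ a^a/Z^X^X   [Z → Z ^ X]
a^a/Z^X^X ⇒ a^a/X^X^X   [Z → X]
a^a/X^X^X ⇒ a^a/a^X^X   [X → a]
a^a/a^X^X ⇒ a^a/a^a^X   [X → a]
a^a/a^a^X ⇒ a^a/a^a^a   [X → a]

S⇒S/Z⇒Z/Z⇒Z^X/Z⇒X^X/Z⇒a^X/Z⇒a^a/Z⇒a^a/Z^X⇒a^a/Z^X^X⇒a^a/X^X^X⇒a^a/a^X^X⇒a^a/a^a^X⇒a^a/a^a^a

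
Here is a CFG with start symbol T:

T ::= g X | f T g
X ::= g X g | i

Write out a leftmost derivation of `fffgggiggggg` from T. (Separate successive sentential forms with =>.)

T => fTg   [T ::= f T g]
fTg => ffTgg   [T ::= f T g]
ffTgg => fffTggg   [T ::= f T g]
fffTggg => fffgXggg   [T ::= g X]
fffgXggg => fffggXgggg   [X ::= g X g]
fffggXgggg => fffgggXggggg   [X ::= g X g]
fffgggXggggg => fffgggiggggg   [X ::= i]

T => fTg => ffTgg => fffTggg => fffgXggg => fffggXgggg => fffgggXggggg => fffgggiggggg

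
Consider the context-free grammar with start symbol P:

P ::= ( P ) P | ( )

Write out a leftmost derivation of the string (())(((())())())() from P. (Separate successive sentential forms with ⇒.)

P ⇒ (P)P ⇒ (())P ⇒ (())(P)P ⇒ (())((P)P)P ⇒ (())(((P)P)P)P ⇒ (())(((())P)P)P ⇒ (())(((())())P)P ⇒ (())(((())())())P ⇒ (())(((())())())()

P ⇒ (P)P   [P ::= ( P ) P]
(P)P ⇒ (())P   [P ::= ( )]
(())P ⇒ (())(P)P   [P ::= ( P ) P]
(())(P)P ⇒ (())((P)P)P   [P ::= ( P ) P]
(())((P)P)P ⇒ (())(((P)P)P)P   [P ::= ( P ) P]
(())(((P)P)P)P ⇒ (())(((())P)P)P   [P ::= ( )]
(())(((())P)P)P ⇒ (())(((())())P)P   [P ::= ( )]
(())(((())())P)P ⇒ (())(((())())())P   [P ::= ( )]
(())(((())())())P ⇒ (())(((())())())()   [P ::= ( )]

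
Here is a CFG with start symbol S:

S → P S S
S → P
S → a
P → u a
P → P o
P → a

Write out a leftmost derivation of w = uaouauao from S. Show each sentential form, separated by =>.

S => PSS => PoSS => uaoSS => uaoPS => uaouaS => uaouaP => uaouaPo => uaouauao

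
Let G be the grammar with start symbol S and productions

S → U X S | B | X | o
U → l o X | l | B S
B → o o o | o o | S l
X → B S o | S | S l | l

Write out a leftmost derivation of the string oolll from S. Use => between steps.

S => B => Sl => Xl => Sll => Bll => Slll => Blll => oolll

S => B   [S → B]
B => Sl   [B → S l]
Sl => Xl   [S → X]
Xl => Sll   [X → S l]
Sll => Bll   [S → B]
Bll => Slll   [B → S l]
Slll => Blll   [S → B]
Blll => oolll   [B → o o]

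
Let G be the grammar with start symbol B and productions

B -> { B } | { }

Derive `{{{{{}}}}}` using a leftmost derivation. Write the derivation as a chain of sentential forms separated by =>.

B => {B}   [B -> { B }]
{B} => {{B}}   [B -> { B }]
{{B}} => {{{B}}}   [B -> { B }]
{{{B}}} => {{{{B}}}}   [B -> { B }]
{{{{B}}}} => {{{{{}}}}}   [B -> { }]

B => {B} => {{B}} => {{{B}}} => {{{{B}}}} => {{{{{}}}}}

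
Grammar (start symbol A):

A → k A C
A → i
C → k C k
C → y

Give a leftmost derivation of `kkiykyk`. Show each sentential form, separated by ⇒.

A ⇒ kAC ⇒ kkACC ⇒ kkiCC ⇒ kkiyC ⇒ kkiykCk ⇒ kkiykyk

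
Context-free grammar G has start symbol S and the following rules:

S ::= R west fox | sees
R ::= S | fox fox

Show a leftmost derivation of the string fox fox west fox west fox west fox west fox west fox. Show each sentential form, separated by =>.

S => R west fox => S west fox => R west fox west fox => S west fox west fox => R west fox west fox west fox => S west fox west fox west fox => R west fox west fox west fox west fox => S west fox west fox west fox west fox => R west fox west fox west fox west fox west fox => fox fox west fox west fox west fox west fox west fox

S => R west fox   [S ::= R west fox]
R west fox => S west fox   [R ::= S]
S west fox => R west fox west fox   [S ::= R west fox]
R west fox west fox => S west fox west fox   [R ::= S]
S west fox west fox => R west fox west fox west fox   [S ::= R west fox]
R west fox west fox west fox => S west fox west fox west fox   [R ::= S]
S west fox west fox west fox => R west fox west fox west fox west fox   [S ::= R west fox]
R west fox west fox west fox west fox => S west fox west fox west fox west fox   [R ::= S]
S west fox west fox west fox west fox => R west fox west fox west fox west fox west fox   [S ::= R west fox]
R west fox west fox west fox west fox west fox => fox fox west fox west fox west fox west fox west fox   [R ::= fox fox]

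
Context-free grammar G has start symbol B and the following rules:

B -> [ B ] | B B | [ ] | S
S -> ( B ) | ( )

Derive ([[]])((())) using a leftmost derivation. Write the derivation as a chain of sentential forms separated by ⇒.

B⇒BB⇒SB⇒(B)B⇒([B])B⇒([[]])B⇒([[]])S⇒([[]])(B)⇒([[]])(S)⇒([[]])((B))⇒([[]])((S))⇒([[]])((()))

B ⇒ BB   [B -> B B]
BB ⇒ SB   [B -> S]
SB ⇒ (B)B   [S -> ( B )]
(B)B ⇒ ([B])B   [B -> [ B ]]
([B])B ⇒ ([[]])B   [B -> [ ]]
([[]])B ⇒ ([[]])S   [B -> S]
([[]])S ⇒ ([[]])(B)   [S -> ( B )]
([[]])(B) ⇒ ([[]])(S)   [B -> S]
([[]])(S) ⇒ ([[]])((B))   [S -> ( B )]
([[]])((B)) ⇒ ([[]])((S))   [B -> S]
([[]])((S)) ⇒ ([[]])((()))   [S -> ( )]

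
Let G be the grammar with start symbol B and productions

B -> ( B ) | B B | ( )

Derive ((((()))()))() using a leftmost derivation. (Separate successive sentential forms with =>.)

B => BB => (B)B => ((B))B => ((BB))B => (((B)B))B => ((((B))B))B => ((((()))B))B => ((((()))()))B => ((((()))()))()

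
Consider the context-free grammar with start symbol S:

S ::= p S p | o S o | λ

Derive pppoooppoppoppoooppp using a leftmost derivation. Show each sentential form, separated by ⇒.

S ⇒ pSp ⇒ ppSpp ⇒ pppSppp ⇒ pppoSoppp ⇒ pppooSooppp ⇒ pppoooSoooppp ⇒ pppooopSpoooppp ⇒ pppoooppSppoooppp ⇒ pppoooppoSoppoooppp ⇒ pppoooppopSpoppoooppp ⇒ pppoooppoppoppoooppp

S ⇒ pSp   [S ::= p S p]
pSp ⇒ ppSpp   [S ::= p S p]
ppSpp ⇒ pppSppp   [S ::= p S p]
pppSppp ⇒ pppoSoppp   [S ::= o S o]
pppoSoppp ⇒ pppooSooppp   [S ::= o S o]
pppooSooppp ⇒ pppoooSoooppp   [S ::= o S o]
pppoooSoooppp ⇒ pppooopSpoooppp   [S ::= p S p]
pppooopSpoooppp ⇒ pppoooppSppoooppp   [S ::= p S p]
pppoooppSppoooppp ⇒ pppoooppoSoppoooppp   [S ::= o S o]
pppoooppoSoppoooppp ⇒ pppoooppopSpoppoooppp   [S ::= p S p]
pppoooppopSpoppoooppp ⇒ pppoooppoppoppoooppp   [S ::= λ]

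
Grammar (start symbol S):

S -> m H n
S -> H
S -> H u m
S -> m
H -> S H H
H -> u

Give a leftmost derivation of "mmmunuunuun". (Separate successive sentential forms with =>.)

S => mHn   [S -> m H n]
mHn => mSHHn   [H -> S H H]
mSHHn => mmHnHHn   [S -> m H n]
mmHnHHn => mmSHHnHHn   [H -> S H H]
mmSHHnHHn => mmmHnHHnHHn   [S -> m H n]
mmmHnHHnHHn => mmmunHHnHHn   [H -> u]
mmmunHHnHHn => mmmunuHnHHn   [H -> u]
mmmunuHnHHn => mmmunuunHHn   [H -> u]
mmmunuunHHn => mmmunuunuHn   [H -> u]
mmmunuunuHn => mmmunuunuun   [H -> u]

S => mHn => mSHHn => mmHnHHn => mmSHHnHHn => mmmHnHHnHHn => mmmunHHnHHn => mmmunuHnHHn => mmmunuunHHn => mmmunuunuHn => mmmunuunuun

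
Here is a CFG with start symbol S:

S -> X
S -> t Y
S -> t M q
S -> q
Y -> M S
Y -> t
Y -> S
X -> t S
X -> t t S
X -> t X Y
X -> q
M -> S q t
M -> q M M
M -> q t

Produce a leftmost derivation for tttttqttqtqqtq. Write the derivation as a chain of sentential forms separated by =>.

S => tY => tS => ttMq => ttSqtq => tttMqqtq => tttSqtqqtq => tttXqtqqtq => ttttXYqtqqtq => tttttXYYqtqqtq => tttttqYYqtqqtq => tttttqtYqtqqtq => tttttqttqtqqtq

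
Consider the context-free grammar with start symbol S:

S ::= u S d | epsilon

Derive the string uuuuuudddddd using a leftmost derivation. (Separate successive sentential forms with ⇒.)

S ⇒ uSd   [S ::= u S d]
uSd ⇒ uuSdd   [S ::= u S d]
uuSdd ⇒ uuuSddd   [S ::= u S d]
uuuSddd ⇒ uuuuSdddd   [S ::= u S d]
uuuuSdddd ⇒ uuuuuSddddd   [S ::= u S d]
uuuuuSddddd ⇒ uuuuuuSdddddd   [S ::= u S d]
uuuuuuSdddddd ⇒ uuuuuudddddd   [S ::= epsilon]

S ⇒ uSd ⇒ uuSdd ⇒ uuuSddd ⇒ uuuuSdddd ⇒ uuuuuSddddd ⇒ uuuuuuSdddddd ⇒ uuuuuudddddd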